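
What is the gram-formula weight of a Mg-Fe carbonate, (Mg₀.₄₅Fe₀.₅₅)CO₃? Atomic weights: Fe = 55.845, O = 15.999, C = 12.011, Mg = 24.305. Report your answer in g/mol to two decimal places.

101.66 g/mol

M = 0.45×24.305 + 0.55×55.845 + 1×12.011 + 3×15.999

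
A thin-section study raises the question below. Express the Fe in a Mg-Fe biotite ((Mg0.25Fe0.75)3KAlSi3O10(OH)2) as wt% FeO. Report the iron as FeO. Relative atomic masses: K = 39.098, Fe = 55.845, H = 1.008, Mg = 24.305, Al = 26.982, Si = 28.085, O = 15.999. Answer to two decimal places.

Molar mass of (Mg0.25Fe0.75)3KAlSi3O10(OH)2 = 0.75×24.305 + 2.25×55.845 + 1×39.098 + 1×26.982 + 3×28.085 + 12×15.999 + 2×1.008 = 488.219 g/mol.
Each formula unit contains 2.25 Fe, equivalent to 2.25/1 = 2.2500 mol FeO.
M(FeO) = 1×55.845 + 1×15.999 = 71.844 g/mol.
Mass of FeO per formula unit = 2.2500 × 71.844 = 161.649 g.
FeO wt% = 161.649 / 488.219 × 100 = 33.11%.

33.11 wt%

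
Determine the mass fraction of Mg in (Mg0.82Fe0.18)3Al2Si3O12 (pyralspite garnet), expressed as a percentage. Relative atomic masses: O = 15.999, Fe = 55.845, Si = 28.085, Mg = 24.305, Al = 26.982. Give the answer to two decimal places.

14.23 mass %

M((Mg0.82Fe0.18)3Al2Si3O12) = 420.154 g/mol.
Mg contributes 2.46 × 24.305 = 59.790 g per mole.
59.790/420.154 = 0.1423 → 14.23%.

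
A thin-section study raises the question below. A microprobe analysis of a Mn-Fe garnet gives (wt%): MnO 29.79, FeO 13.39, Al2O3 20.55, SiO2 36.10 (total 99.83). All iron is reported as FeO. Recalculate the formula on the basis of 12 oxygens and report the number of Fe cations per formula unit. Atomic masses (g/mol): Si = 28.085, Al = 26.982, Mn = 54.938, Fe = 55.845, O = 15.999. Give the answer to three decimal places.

0.927 Fe apfu

MnO (M=70.937): mol = 0.41995; Mn = 0.41995, O = 0.41995.
FeO (M=71.844): mol = 0.18638; Fe = 0.18638, O = 0.18638.
Al2O3 (M=101.961): mol = 0.20155; Al = 0.40310, O = 0.60465.
SiO2 (M=60.083): mol = 0.60084; Si = 0.60084, O = 1.20168.
ΣO = 2.41266; factor = 12/ΣO = 4.97376.
Fe apfu = 0.18638 × 4.97376 = 0.927.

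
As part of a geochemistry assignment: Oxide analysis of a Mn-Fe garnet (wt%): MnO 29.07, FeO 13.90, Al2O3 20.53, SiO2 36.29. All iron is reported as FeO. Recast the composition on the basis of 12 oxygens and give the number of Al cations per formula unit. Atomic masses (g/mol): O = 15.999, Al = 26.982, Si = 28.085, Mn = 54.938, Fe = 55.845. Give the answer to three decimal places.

2.001 Al apfu

MnO (M=70.937): mol = 0.40980; Mn = 0.40980, O = 0.40980.
FeO (M=71.844): mol = 0.19347; Fe = 0.19347, O = 0.19347.
Al2O3 (M=101.961): mol = 0.20135; Al = 0.40270, O = 0.60405.
SiO2 (M=60.083): mol = 0.60400; Si = 0.60400, O = 1.20800.
ΣO = 2.41532; factor = 12/ΣO = 4.96829.
Al apfu = 0.40270 × 4.96829 = 2.001.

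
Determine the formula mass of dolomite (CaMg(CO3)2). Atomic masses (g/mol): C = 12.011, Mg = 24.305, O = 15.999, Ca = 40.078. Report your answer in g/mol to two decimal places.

Ca: 1 × 40.078 = 40.0780
Mg: 1 × 24.305 = 24.3050
C: 2 × 12.011 = 24.0220
O: 6 × 15.999 = 95.9940
Summing the contributions gives the formula mass.

184.40 g/mol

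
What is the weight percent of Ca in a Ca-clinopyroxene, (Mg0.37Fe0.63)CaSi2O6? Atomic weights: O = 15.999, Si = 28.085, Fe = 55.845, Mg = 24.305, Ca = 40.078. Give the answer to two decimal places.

M((Mg0.37Fe0.63)CaSi2O6) = 236.417 g/mol.
Ca contributes 1 × 40.078 = 40.078 g per mole.
40.078/236.417 = 0.1695 → 16.95%.

16.95 weight percent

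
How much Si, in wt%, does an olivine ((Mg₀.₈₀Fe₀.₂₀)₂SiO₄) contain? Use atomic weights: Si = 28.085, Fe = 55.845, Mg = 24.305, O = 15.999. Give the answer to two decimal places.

M((Mg₀.₈₀Fe₀.₂₀)₂SiO₄) = 153.307 g/mol.
Si contributes 1 × 28.085 = 28.085 g per mole.
28.085/153.307 = 0.1832 → 18.32%.

18.32 wt%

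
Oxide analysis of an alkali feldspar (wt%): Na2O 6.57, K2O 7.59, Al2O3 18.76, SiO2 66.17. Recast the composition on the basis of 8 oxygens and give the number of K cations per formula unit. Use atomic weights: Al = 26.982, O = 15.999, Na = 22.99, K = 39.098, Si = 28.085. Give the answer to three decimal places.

0.438 K apfu

Na2O (M=61.979): mol = 0.10600; Na = 0.21200, O = 0.10600.
K2O (M=94.195): mol = 0.08058; K = 0.16116, O = 0.08058.
Al2O3 (M=101.961): mol = 0.18399; Al = 0.36798, O = 0.55197.
SiO2 (M=60.083): mol = 1.10131; Si = 1.10131, O = 2.20262.
ΣO = 2.94117; factor = 8/ΣO = 2.72001.
K apfu = 0.16116 × 2.72001 = 0.438.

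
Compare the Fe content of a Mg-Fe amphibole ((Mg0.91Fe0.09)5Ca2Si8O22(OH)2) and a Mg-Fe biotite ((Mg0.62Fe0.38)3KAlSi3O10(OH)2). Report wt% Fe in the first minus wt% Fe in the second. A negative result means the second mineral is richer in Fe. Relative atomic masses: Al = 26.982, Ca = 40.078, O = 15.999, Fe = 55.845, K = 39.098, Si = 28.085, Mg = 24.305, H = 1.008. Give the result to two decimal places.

-11.01 percentage points

Fe in (Mg0.91Fe0.09)5Ca2Si8O22(OH)2: molar mass 826.546 g/mol; 0.45×55.845 = 25.130 g → 3.04 wt%.
Fe in (Mg0.62Fe0.38)3KAlSi3O10(OH)2: molar mass 453.210 g/mol; 1.14×55.845 = 63.663 g → 14.05 wt%.
Difference = 3.04 − 14.05 = -11.01 percentage points.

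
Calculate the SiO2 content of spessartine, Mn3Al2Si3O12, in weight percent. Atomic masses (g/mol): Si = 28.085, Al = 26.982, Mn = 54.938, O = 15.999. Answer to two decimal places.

36.41 wt%

Molar mass of Mn3Al2Si3O12 = 3*54.938 + 2*26.982 + 3*28.085 + 12*15.999 = 495.021 g/mol.
Each formula unit contains 3 Si, equivalent to 3/1 = 3.0000 mol SiO2.
M(SiO2) = 1×28.085 + 2×15.999 = 60.083 g/mol.
Mass of SiO2 per formula unit = 3.0000 × 60.083 = 180.249 g.
SiO2 wt% = 180.249 / 495.021 × 100 = 36.41%.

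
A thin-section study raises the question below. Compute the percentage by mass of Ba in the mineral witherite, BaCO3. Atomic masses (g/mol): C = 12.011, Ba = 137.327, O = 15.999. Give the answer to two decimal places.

M(BaCO3) = 197.335 g/mol.
Ba contributes 1 × 137.327 = 137.327 g per mole.
137.327/197.335 = 0.6959 → 69.59%.

69.59 wt%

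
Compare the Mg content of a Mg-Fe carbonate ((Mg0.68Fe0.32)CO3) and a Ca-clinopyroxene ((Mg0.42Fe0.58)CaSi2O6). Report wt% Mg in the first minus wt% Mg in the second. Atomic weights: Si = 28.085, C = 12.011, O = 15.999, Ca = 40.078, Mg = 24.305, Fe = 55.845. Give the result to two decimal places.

13.16 percentage points

Mg in (Mg0.68Fe0.32)CO3: molar mass 94.406 g/mol; 0.68×24.305 = 16.527 g → 17.51 wt%.
Mg in (Mg0.42Fe0.58)CaSi2O6: molar mass 234.840 g/mol; 0.42×24.305 = 10.208 g → 4.35 wt%.
Difference = 17.51 − 4.35 = 13.16 percentage points.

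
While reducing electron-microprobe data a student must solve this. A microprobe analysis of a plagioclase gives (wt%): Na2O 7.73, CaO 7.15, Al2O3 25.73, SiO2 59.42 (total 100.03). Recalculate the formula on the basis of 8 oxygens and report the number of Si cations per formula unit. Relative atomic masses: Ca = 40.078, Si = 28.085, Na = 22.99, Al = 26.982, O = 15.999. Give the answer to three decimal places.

Na2O (M=61.979): mol = 0.12472; Na = 0.24944, O = 0.12472.
CaO (M=56.077): mol = 0.12750; Ca = 0.12750, O = 0.12750.
Al2O3 (M=101.961): mol = 0.25235; Al = 0.50470, O = 0.75705.
SiO2 (M=60.083): mol = 0.98897; Si = 0.98897, O = 1.97794.
ΣO = 2.98721; factor = 8/ΣO = 2.67808.
Si apfu = 0.98897 × 2.67808 = 2.649.

2.649 Si apfu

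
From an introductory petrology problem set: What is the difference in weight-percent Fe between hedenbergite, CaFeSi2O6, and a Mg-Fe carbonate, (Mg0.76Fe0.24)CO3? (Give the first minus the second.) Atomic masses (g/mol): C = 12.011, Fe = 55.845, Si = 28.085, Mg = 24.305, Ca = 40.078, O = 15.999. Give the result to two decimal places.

Fe in CaFeSi2O6: molar mass 248.087 g/mol; 1×55.845 = 55.845 g → 22.51 wt%.
Fe in (Mg0.76Fe0.24)CO3: molar mass 91.883 g/mol; 0.24×55.845 = 13.403 g → 14.59 wt%.
Difference = 22.51 − 14.59 = 7.92 percentage points.

7.92 percentage points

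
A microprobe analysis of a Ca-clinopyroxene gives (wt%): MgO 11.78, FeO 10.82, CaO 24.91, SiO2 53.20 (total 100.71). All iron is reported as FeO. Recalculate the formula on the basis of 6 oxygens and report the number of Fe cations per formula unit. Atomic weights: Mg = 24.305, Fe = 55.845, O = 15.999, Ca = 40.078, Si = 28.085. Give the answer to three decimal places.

0.340 Fe apfu

11.78 wt% MgO ÷ 40.304 g/mol = 0.29228 mol, giving 0.29228 Mg and 0.29228 O.
10.82 wt% FeO ÷ 71.844 g/mol = 0.15060 mol, giving 0.15060 Fe and 0.15060 O.
24.91 wt% CaO ÷ 56.077 g/mol = 0.44421 mol, giving 0.44421 Ca and 0.44421 O.
53.20 wt% SiO2 ÷ 60.083 g/mol = 0.88544 mol, giving 0.88544 Si and 1.77088 O.
Oxygen sums to 2.65797; scaling by 6/2.65797 = 2.25736 puts the formula on 6 O.
Fe: 0.15060 × 2.25736 = 0.340 atoms per formula unit.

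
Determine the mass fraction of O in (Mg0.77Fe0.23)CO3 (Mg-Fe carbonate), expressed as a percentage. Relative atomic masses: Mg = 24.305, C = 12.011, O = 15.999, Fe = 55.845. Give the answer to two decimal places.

52.42 mass %

Formula mass = 0.77*24.305 + 0.23*55.845 + 1*12.011 + 3*15.999 = 91.567 g/mol, of which 47.997 g is O.
So O makes up 47.997/91.567 = 0.5242 of the mass, i.e. 52.42%.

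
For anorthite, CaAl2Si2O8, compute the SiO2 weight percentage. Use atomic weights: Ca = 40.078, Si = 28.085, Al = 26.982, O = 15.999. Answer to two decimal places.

Molar mass of CaAl2Si2O8 = 1·40.078 + 2·26.982 + 2·28.085 + 8·15.999 = 278.204 g/mol.
Each formula unit contains 2 Si, equivalent to 2/1 = 2.0000 mol SiO2.
M(SiO2) = 1×28.085 + 2×15.999 = 60.083 g/mol.
Mass of SiO2 per formula unit = 2.0000 × 60.083 = 120.166 g.
SiO2 wt% = 120.166 / 278.204 × 100 = 43.19%.

43.19 wt%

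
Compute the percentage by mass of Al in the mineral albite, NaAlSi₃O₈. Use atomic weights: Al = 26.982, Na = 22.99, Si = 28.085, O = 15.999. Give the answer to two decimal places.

10.29 mass %

M(NaAlSi₃O₈) = 262.219 g/mol.
Al contributes 1 × 26.982 = 26.982 g per mole.
26.982/262.219 = 0.1029 → 10.29%.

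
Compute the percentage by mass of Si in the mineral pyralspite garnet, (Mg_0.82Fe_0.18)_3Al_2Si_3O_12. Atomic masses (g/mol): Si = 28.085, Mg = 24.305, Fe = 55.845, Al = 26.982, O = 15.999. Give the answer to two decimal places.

Formula mass = 2.46·24.305 + 0.54·55.845 + 2·26.982 + 3·28.085 + 12·15.999 = 420.154 g/mol, of which 84.255 g is Si.
So Si makes up 84.255/420.154 = 0.2005 of the mass, i.e. 20.05%.

20.05 weight percent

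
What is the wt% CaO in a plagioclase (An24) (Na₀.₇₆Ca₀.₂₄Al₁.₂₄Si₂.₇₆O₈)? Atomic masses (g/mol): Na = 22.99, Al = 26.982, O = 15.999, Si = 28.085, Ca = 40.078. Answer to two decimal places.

Molar mass of Na₀.₇₆Ca₀.₂₄Al₁.₂₄Si₂.₇₆O₈ = 0.76·22.99 + 0.24·40.078 + 1.24·26.982 + 2.76·28.085 + 8·15.999 = 266.055 g/mol.
Each formula unit contains 0.24 Ca, equivalent to 0.24/1 = 0.2400 mol CaO.
M(CaO) = 1×40.078 + 1×15.999 = 56.077 g/mol.
Mass of CaO per formula unit = 0.2400 × 56.077 = 13.458 g.
CaO wt% = 13.458 / 266.055 × 100 = 5.06%.

5.06 wt%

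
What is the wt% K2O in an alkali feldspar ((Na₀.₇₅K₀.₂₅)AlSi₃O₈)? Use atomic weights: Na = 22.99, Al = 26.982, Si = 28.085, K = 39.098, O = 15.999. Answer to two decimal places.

4.42 wt%

Molar mass of (Na₀.₇₅K₀.₂₅)AlSi₃O₈ = 0.75×22.99 + 0.25×39.098 + 1×26.982 + 3×28.085 + 8×15.999 = 266.246 g/mol.
Each formula unit contains 0.25 K, equivalent to 0.25/2 = 0.1250 mol K2O.
M(K2O) = 2×39.098 + 1×15.999 = 94.195 g/mol.
Mass of K2O per formula unit = 0.1250 × 94.195 = 11.774 g.
K2O wt% = 11.774 / 266.246 × 100 = 4.42%.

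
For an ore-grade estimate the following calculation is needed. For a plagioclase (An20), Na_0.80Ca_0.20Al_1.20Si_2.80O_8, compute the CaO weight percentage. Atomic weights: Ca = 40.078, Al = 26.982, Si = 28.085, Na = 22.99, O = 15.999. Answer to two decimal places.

4.23 wt%

Formula mass = 265.416 g/mol.
0.20 Ca → 0.2000 mol CaO per formula unit; M(CaO) = 56.077, so CaO mass = 11.215 g.
11.215/265.416 × 100 = 4.23 wt%.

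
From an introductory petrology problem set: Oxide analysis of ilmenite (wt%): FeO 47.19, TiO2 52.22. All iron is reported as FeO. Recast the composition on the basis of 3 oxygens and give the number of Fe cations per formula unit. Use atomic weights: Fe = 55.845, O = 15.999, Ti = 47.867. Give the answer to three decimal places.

1.003 Fe apfu

47.19 wt% FeO ÷ 71.844 g/mol = 0.65684 mol, giving 0.65684 Fe and 0.65684 O.
52.22 wt% TiO2 ÷ 79.865 g/mol = 0.65385 mol, giving 0.65385 Ti and 1.30770 O.
Oxygen sums to 1.96454; scaling by 3/1.96454 = 1.52708 puts the formula on 3 O.
Fe: 0.65684 × 1.52708 = 1.003 atoms per formula unit.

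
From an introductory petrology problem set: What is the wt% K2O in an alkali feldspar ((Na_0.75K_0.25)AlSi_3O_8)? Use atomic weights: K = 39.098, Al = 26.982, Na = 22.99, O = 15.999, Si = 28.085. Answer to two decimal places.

Molar mass of (Na_0.75K_0.25)AlSi_3O_8 = 0.75×22.99 + 0.25×39.098 + 1×26.982 + 3×28.085 + 8×15.999 = 266.246 g/mol.
Each formula unit contains 0.25 K, equivalent to 0.25/2 = 0.1250 mol K2O.
M(K2O) = 2×39.098 + 1×15.999 = 94.195 g/mol.
Mass of K2O per formula unit = 0.1250 × 94.195 = 11.774 g.
K2O wt% = 11.774 / 266.246 × 100 = 4.42%.

4.42 wt%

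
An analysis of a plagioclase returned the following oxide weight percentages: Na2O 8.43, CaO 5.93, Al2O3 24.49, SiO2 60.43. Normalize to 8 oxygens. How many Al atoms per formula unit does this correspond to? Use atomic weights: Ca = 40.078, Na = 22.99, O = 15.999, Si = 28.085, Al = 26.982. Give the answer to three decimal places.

Na2O (M=61.979): mol = 0.13601; Na = 0.27202, O = 0.13601.
CaO (M=56.077): mol = 0.10575; Ca = 0.10575, O = 0.10575.
Al2O3 (M=101.961): mol = 0.24019; Al = 0.48038, O = 0.72057.
SiO2 (M=60.083): mol = 1.00578; Si = 1.00578, O = 2.01156.
ΣO = 2.97389; factor = 8/ΣO = 2.69008.
Al apfu = 0.48038 × 2.69008 = 1.292.

1.292 Al apfu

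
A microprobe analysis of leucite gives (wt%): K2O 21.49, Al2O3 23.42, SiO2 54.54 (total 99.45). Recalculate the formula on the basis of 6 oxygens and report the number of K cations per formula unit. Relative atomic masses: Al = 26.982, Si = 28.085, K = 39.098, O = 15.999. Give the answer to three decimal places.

21.49 wt% K2O ÷ 94.195 g/mol = 0.22814 mol, giving 0.45628 K and 0.22814 O.
23.42 wt% Al2O3 ÷ 101.961 g/mol = 0.22970 mol, giving 0.45940 Al and 0.68910 O.
54.54 wt% SiO2 ÷ 60.083 g/mol = 0.90774 mol, giving 0.90774 Si and 1.81548 O.
Oxygen sums to 2.73272; scaling by 6/2.73272 = 2.19561 puts the formula on 6 O.
K: 0.45628 × 2.19561 = 1.002 atoms per formula unit.

1.002 K apfu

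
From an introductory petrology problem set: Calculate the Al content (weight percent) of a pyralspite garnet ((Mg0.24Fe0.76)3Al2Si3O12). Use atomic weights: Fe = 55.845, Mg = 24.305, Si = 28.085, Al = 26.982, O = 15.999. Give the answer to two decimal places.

11.36 weight percent

Molar mass of (Mg0.24Fe0.76)3Al2Si3O12: 0.72*24.305 + 2.28*55.845 + 2*26.982 + 3*28.085 + 12*15.999 = 475.033 g/mol.
Mass of Al per formula unit: 2 × 26.982 = 53.964 g.
Weight fraction Al = 53.964 / 475.033 = 0.1136.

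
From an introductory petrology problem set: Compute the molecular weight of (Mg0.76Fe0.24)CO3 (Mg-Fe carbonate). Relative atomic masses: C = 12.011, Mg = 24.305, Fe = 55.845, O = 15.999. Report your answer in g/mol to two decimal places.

91.88 g/mol

M = 0.76·24.305 + 0.24·55.845 + 1·12.011 + 3·15.999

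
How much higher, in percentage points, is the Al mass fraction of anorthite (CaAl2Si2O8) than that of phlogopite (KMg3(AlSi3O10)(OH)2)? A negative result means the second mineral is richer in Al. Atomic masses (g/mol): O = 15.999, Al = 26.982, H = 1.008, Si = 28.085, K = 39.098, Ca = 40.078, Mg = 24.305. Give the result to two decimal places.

12.93 percentage points

First mineral: 53.964 g Al in 278.204 g formula = 19.40 wt% Al.
Second mineral: 26.982 g Al in 417.254 g formula = 6.47 wt% Al.
19.40% − 6.47% gives a difference of 12.93 percentage points.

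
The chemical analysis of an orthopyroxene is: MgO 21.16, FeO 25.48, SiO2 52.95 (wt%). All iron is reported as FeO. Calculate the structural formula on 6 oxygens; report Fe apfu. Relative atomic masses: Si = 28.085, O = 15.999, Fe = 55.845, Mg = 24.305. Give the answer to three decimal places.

0.805 Fe apfu

MgO: 21.16/40.304 = 0.52501 mol → 0.52501 mol Mg, 0.52501 mol O.
FeO: 25.48/71.844 = 0.35466 mol → 0.35466 mol Fe, 0.35466 mol O.
SiO2: 52.95/60.083 = 0.88128 mol → 0.88128 mol Si, 1.76256 mol O.
Total oxygen = 2.64223 mol. Normalization factor = 6/2.64223 = 2.27081.
Fe per 6 O = 0.35466 × 2.27081 = 0.805.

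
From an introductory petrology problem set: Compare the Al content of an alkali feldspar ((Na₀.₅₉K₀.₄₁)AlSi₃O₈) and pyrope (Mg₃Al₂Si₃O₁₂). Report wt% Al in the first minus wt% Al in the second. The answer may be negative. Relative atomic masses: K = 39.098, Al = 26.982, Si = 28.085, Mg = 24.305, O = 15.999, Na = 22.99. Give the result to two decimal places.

-3.35 percentage points

M((Na₀.₅₉K₀.₄₁)AlSi₃O₈) = 268.823 g/mol, so wt% Al = 26.982/268.823 × 100 = 10.04%.
M(Mg₃Al₂Si₃O₁₂) = 403.122 g/mol, so wt% Al = 53.964/403.122 × 100 = 13.39%.
10.04 − 13.39 = -3.35 pp.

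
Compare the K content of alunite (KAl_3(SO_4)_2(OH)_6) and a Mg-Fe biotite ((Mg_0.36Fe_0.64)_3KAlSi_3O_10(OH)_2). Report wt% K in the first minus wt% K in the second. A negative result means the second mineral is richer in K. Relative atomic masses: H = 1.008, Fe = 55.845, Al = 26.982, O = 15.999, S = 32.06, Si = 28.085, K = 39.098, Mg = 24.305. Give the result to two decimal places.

First mineral: 39.098 g K in 414.198 g formula = 9.44 wt% K.
Second mineral: 39.098 g K in 477.811 g formula = 8.18 wt% K.
9.44% − 8.18% gives a difference of 1.26 percentage points.

1.26 percentage points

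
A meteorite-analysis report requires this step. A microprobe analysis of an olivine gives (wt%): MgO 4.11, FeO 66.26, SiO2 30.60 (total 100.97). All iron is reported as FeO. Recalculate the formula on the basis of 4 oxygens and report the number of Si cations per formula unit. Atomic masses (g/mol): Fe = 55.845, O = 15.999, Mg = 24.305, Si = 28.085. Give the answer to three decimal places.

4.11 wt% MgO ÷ 40.304 g/mol = 0.10197 mol, giving 0.10197 Mg and 0.10197 O.
66.26 wt% FeO ÷ 71.844 g/mol = 0.92228 mol, giving 0.92228 Fe and 0.92228 O.
30.60 wt% SiO2 ÷ 60.083 g/mol = 0.50930 mol, giving 0.50930 Si and 1.01860 O.
Oxygen sums to 2.04285; scaling by 4/2.04285 = 1.95805 puts the formula on 4 O.
Si: 0.50930 × 1.95805 = 0.997 atoms per formula unit.

0.997 Si apfu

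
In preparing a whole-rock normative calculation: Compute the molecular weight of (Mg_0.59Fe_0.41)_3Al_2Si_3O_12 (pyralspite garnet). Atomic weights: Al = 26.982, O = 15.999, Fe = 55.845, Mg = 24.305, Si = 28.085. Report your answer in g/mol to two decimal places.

441.92 g/mol

The formula mass is the sum 1.77(24.305) + 1.23(55.845) + 2(26.982) + 3(28.085) + 12(15.999).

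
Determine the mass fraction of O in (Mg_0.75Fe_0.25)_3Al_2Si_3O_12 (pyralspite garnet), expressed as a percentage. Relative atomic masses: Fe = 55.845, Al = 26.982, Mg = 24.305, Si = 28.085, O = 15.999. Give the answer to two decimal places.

M((Mg_0.75Fe_0.25)_3Al_2Si_3O_12) = 426.777 g/mol.
O contributes 12 × 15.999 = 191.988 g per mole.
191.988/426.777 = 0.4499 → 44.99%.

44.99 mass %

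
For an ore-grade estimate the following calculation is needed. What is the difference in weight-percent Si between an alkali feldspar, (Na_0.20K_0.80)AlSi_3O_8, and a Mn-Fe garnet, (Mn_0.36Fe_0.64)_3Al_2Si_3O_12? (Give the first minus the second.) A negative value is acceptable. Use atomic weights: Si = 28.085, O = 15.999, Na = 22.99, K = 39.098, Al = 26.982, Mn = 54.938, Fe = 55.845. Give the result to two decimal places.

13.67 percentage points

M((Na_0.20K_0.80)AlSi_3O_8) = 275.105 g/mol, so wt% Si = 84.255/275.105 × 100 = 30.63%.
M((Mn_0.36Fe_0.64)_3Al_2Si_3O_12) = 496.762 g/mol, so wt% Si = 84.255/496.762 × 100 = 16.96%.
30.63 − 16.96 = 13.67 pp.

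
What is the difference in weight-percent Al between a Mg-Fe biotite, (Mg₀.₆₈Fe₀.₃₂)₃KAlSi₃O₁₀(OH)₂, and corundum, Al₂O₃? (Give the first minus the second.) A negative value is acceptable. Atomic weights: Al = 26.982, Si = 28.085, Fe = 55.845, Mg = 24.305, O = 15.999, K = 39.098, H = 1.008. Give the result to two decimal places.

-46.90 percentage points

First mineral: 26.982 g Al in 447.532 g formula = 6.03 wt% Al.
Second mineral: 53.964 g Al in 101.961 g formula = 52.93 wt% Al.
6.03% − 52.93% gives a difference of -46.90 percentage points.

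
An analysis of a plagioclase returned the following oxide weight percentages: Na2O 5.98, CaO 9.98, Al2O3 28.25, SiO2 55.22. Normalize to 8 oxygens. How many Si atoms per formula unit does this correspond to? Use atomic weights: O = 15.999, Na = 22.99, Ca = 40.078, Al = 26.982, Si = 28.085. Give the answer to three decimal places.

Na2O: 5.98/61.979 = 0.09648 mol → 0.19296 mol Na, 0.09648 mol O.
CaO: 9.98/56.077 = 0.17797 mol → 0.17797 mol Ca, 0.17797 mol O.
Al2O3: 28.25/101.961 = 0.27707 mol → 0.55414 mol Al, 0.83121 mol O.
SiO2: 55.22/60.083 = 0.91906 mol → 0.91906 mol Si, 1.83812 mol O.
Total oxygen = 2.94378 mol. Normalization factor = 8/2.94378 = 2.71759.
Si per 8 O = 0.91906 × 2.71759 = 2.498.

2.498 Si apfu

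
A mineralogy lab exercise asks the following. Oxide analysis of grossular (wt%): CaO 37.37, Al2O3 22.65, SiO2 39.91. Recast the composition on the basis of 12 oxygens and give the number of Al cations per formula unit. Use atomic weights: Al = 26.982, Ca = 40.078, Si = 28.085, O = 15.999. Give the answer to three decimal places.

CaO: 37.37/56.077 = 0.66641 mol → 0.66641 mol Ca, 0.66641 mol O.
Al2O3: 22.65/101.961 = 0.22214 mol → 0.44428 mol Al, 0.66642 mol O.
SiO2: 39.91/60.083 = 0.66425 mol → 0.66425 mol Si, 1.32850 mol O.
Total oxygen = 2.66133 mol. Normalization factor = 12/2.66133 = 4.50902.
Al per 12 O = 0.44428 × 4.50902 = 2.003.

2.003 Al apfu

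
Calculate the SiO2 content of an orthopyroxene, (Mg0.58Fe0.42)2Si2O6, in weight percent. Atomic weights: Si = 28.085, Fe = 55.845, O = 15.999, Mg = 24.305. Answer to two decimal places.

Molar mass of (Mg0.58Fe0.42)2Si2O6 = 1.16·24.305 + 0.84·55.845 + 2·28.085 + 6·15.999 = 227.268 g/mol.
Each formula unit contains 2 Si, equivalent to 2/1 = 2.0000 mol SiO2.
M(SiO2) = 1×28.085 + 2×15.999 = 60.083 g/mol.
Mass of SiO2 per formula unit = 2.0000 × 60.083 = 120.166 g.
SiO2 wt% = 120.166 / 227.268 × 100 = 52.87%.

52.87 wt%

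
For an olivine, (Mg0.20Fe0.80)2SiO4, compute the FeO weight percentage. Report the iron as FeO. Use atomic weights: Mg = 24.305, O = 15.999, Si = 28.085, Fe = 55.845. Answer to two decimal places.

60.13 wt%

Formula mass = 191.155 g/mol.
1.60 Fe → 1.6000 mol FeO per formula unit; M(FeO) = 71.844, so FeO mass = 114.950 g.
114.950/191.155 × 100 = 60.13 wt%.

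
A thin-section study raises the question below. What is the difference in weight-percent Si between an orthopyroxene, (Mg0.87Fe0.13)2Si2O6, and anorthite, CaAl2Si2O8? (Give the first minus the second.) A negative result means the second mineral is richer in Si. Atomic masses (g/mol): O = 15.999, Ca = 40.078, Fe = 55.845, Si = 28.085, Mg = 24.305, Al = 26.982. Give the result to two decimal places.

First mineral: 56.170 g Si in 208.974 g formula = 26.88 wt% Si.
Second mineral: 56.170 g Si in 278.204 g formula = 20.19 wt% Si.
26.88% − 20.19% gives a difference of 6.69 percentage points.

6.69 percentage points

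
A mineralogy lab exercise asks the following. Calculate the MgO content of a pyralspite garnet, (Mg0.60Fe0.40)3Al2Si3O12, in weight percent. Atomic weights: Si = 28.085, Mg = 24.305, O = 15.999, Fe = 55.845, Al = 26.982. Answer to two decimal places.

Molar mass of (Mg0.60Fe0.40)3Al2Si3O12 = 1.80×24.305 + 1.20×55.845 + 2×26.982 + 3×28.085 + 12×15.999 = 440.970 g/mol.
Each formula unit contains 1.80 Mg, equivalent to 1.80/1 = 1.8000 mol MgO.
M(MgO) = 1×24.305 + 1×15.999 = 40.304 g/mol.
Mass of MgO per formula unit = 1.8000 × 40.304 = 72.547 g.
MgO wt% = 72.547 / 440.970 × 100 = 16.45%.

16.45 wt%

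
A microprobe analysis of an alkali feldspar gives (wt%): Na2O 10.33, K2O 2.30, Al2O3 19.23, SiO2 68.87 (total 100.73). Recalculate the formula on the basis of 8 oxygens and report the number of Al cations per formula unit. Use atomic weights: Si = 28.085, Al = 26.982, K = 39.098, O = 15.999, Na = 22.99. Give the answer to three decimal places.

Na2O (M=61.979): mol = 0.16667; Na = 0.33334, O = 0.16667.
K2O (M=94.195): mol = 0.02442; K = 0.04884, O = 0.02442.
Al2O3 (M=101.961): mol = 0.18860; Al = 0.37720, O = 0.56580.
SiO2 (M=60.083): mol = 1.14625; Si = 1.14625, O = 2.29250.
ΣO = 3.04939; factor = 8/ΣO = 2.62348.
Al apfu = 0.37720 × 2.62348 = 0.990.

0.990 Al apfu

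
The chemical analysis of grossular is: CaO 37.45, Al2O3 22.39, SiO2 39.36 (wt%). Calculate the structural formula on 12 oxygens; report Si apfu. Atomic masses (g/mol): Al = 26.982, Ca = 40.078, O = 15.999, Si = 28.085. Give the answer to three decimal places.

2.981 Si apfu

CaO: 37.45/56.077 = 0.66783 mol → 0.66783 mol Ca, 0.66783 mol O.
Al2O3: 22.39/101.961 = 0.21959 mol → 0.43918 mol Al, 0.65877 mol O.
SiO2: 39.36/60.083 = 0.65509 mol → 0.65509 mol Si, 1.31018 mol O.
Total oxygen = 2.63678 mol. Normalization factor = 12/2.63678 = 4.55101.
Si per 12 O = 0.65509 × 4.55101 = 2.981.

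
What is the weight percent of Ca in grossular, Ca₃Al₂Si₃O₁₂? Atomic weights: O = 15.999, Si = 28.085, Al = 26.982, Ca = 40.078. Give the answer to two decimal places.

26.69 wt%

Molar mass of Ca₃Al₂Si₃O₁₂: 3·40.078 + 2·26.982 + 3·28.085 + 12·15.999 = 450.441 g/mol.
Mass of Ca per formula unit: 3 × 40.078 = 120.234 g.
Weight fraction Ca = 120.234 / 450.441 = 0.2669.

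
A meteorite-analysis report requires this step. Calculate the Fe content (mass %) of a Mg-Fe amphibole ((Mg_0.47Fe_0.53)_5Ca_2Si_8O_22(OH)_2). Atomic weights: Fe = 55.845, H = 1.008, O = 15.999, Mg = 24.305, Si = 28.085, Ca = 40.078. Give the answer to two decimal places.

16.52 mass %

Molar mass of (Mg_0.47Fe_0.53)_5Ca_2Si_8O_22(OH)_2: 2.35*24.305 + 2.65*55.845 + 2*40.078 + 8*28.085 + 24*15.999 + 2*1.008 = 895.934 g/mol.
Mass of Fe per formula unit: 2.65 × 55.845 = 147.989 g.
Weight fraction Fe = 147.989 / 895.934 = 0.1652.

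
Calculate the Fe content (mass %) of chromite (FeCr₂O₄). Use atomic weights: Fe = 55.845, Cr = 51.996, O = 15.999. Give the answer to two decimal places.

Formula mass = 1×55.845 + 2×51.996 + 4×15.999 = 223.833 g/mol, of which 55.845 g is Fe.
So Fe makes up 55.845/223.833 = 0.2495 of the mass, i.e. 24.95%.

24.95 mass %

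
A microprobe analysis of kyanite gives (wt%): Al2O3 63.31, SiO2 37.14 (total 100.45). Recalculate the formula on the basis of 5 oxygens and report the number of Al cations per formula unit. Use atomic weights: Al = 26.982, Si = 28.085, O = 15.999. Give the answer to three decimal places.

2.004 Al apfu

Al2O3: 63.31/101.961 = 0.62092 mol → 1.24184 mol Al, 1.86276 mol O.
SiO2: 37.14/60.083 = 0.61814 mol → 0.61814 mol Si, 1.23628 mol O.
Total oxygen = 3.09904 mol. Normalization factor = 5/3.09904 = 1.61340.
Al per 5 O = 1.24184 × 1.61340 = 2.004.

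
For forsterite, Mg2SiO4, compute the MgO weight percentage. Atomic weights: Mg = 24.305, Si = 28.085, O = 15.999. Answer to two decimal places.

57.29 wt%

M(Mg2SiO4) = 140.691 g/mol; M(MgO) = 40.304 g/mol.
Moles MgO per formula unit = 2 Mg ÷ 1 = 2.0000.
MgO fraction = (2.0000 × 40.304) / 140.691 = 80.608/140.691 = 0.5729.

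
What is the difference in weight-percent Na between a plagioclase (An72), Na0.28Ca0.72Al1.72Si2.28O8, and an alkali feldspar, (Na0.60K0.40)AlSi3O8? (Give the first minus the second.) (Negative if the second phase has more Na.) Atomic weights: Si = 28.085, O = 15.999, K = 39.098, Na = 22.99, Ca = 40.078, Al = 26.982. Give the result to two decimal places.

Na in Na0.28Ca0.72Al1.72Si2.28O8: molar mass 273.728 g/mol; 0.28×22.99 = 6.437 g → 2.35 wt%.
Na in (Na0.60K0.40)AlSi3O8: molar mass 268.662 g/mol; 0.60×22.99 = 13.794 g → 5.13 wt%.
Difference = 2.35 − 5.13 = -2.78 percentage points.

-2.78 percentage points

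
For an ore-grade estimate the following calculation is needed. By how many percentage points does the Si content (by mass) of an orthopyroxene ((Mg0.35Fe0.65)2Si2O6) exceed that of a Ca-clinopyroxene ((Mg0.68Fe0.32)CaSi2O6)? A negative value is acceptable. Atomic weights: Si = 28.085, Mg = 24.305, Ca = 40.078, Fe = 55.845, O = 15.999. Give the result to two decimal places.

-1.55 percentage points

First mineral: 56.170 g Si in 241.776 g formula = 23.23 wt% Si.
Second mineral: 56.170 g Si in 226.640 g formula = 24.78 wt% Si.
23.23% − 24.78% gives a difference of -1.55 percentage points.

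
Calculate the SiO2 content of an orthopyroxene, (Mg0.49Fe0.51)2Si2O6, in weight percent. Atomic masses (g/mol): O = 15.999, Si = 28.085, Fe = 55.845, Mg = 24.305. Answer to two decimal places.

Formula mass = 232.945 g/mol.
2 Si → 2.0000 mol SiO2 per formula unit; M(SiO2) = 60.083, so SiO2 mass = 120.166 g.
120.166/232.945 × 100 = 51.59 wt%.

51.59 wt%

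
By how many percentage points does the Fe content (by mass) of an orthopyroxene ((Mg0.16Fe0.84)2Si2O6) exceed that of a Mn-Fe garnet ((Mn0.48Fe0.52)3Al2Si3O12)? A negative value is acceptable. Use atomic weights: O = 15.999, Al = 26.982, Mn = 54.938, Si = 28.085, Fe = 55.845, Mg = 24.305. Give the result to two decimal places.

Fe in (Mg0.16Fe0.84)2Si2O6: molar mass 253.761 g/mol; 1.68×55.845 = 93.820 g → 36.97 wt%.
Fe in (Mn0.48Fe0.52)3Al2Si3O12: molar mass 496.436 g/mol; 1.56×55.845 = 87.118 g → 17.55 wt%.
Difference = 36.97 − 17.55 = 19.42 percentage points.

19.42 percentage points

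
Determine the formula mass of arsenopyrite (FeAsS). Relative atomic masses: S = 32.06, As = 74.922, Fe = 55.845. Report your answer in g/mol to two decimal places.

162.83 g/mol

M = 1×55.845 + 1×74.922 + 1×32.06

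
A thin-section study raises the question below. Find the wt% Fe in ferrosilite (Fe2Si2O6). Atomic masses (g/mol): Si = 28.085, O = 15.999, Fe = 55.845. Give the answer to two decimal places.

Molar mass of Fe2Si2O6: 2·55.845 + 2·28.085 + 6·15.999 = 263.854 g/mol.
Mass of Fe per formula unit: 2 × 55.845 = 111.690 g.
Weight fraction Fe = 111.690 / 263.854 = 0.4233.

42.33 mass %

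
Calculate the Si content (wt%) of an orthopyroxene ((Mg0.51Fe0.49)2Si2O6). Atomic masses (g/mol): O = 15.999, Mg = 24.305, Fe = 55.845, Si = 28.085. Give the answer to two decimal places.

24.24 wt%

M((Mg0.51Fe0.49)2Si2O6) = 231.683 g/mol.
Si contributes 2 × 28.085 = 56.170 g per mole.
56.170/231.683 = 0.2424 → 24.24%.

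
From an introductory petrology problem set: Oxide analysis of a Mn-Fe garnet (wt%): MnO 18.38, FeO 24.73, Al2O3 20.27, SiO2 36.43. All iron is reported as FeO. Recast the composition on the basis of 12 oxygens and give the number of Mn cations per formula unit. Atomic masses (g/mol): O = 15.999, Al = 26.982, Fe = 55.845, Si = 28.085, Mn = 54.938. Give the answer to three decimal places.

1.289 Mn apfu

MnO (M=70.937): mol = 0.25910; Mn = 0.25910, O = 0.25910.
FeO (M=71.844): mol = 0.34422; Fe = 0.34422, O = 0.34422.
Al2O3 (M=101.961): mol = 0.19880; Al = 0.39760, O = 0.59640.
SiO2 (M=60.083): mol = 0.60633; Si = 0.60633, O = 1.21266.
ΣO = 2.41238; factor = 12/ΣO = 4.97434.
Mn apfu = 0.25910 × 4.97434 = 1.289.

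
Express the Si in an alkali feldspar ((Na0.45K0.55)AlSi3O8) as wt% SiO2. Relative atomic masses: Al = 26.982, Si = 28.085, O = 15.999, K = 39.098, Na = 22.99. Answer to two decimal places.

Molar mass of (Na0.45K0.55)AlSi3O8 = 0.45·22.99 + 0.55·39.098 + 1·26.982 + 3·28.085 + 8·15.999 = 271.078 g/mol.
Each formula unit contains 3 Si, equivalent to 3/1 = 3.0000 mol SiO2.
M(SiO2) = 1×28.085 + 2×15.999 = 60.083 g/mol.
Mass of SiO2 per formula unit = 3.0000 × 60.083 = 180.249 g.
SiO2 wt% = 180.249 / 271.078 × 100 = 66.49%.

66.49 wt%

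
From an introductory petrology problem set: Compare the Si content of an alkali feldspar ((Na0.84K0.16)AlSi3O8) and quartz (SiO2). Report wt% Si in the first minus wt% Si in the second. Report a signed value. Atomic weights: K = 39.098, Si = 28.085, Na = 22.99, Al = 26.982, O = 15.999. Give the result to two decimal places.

-14.92 percentage points

First mineral: 84.255 g Si in 264.796 g formula = 31.82 wt% Si.
Second mineral: 28.085 g Si in 60.083 g formula = 46.74 wt% Si.
31.82% − 46.74% gives a difference of -14.92 percentage points.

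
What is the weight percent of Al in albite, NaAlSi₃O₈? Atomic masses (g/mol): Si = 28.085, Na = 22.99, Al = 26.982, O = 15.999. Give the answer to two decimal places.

M(NaAlSi₃O₈) = 262.219 g/mol.
Al contributes 1 × 26.982 = 26.982 g per mole.
26.982/262.219 = 0.1029 → 10.29%.

10.29 mass %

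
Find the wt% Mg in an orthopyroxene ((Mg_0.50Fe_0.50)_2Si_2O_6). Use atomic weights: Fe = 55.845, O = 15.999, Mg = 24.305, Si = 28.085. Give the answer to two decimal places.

Formula mass = 1*24.305 + 1*55.845 + 2*28.085 + 6*15.999 = 232.314 g/mol, of which 24.305 g is Mg.
So Mg makes up 24.305/232.314 = 0.1046 of the mass, i.e. 10.46%.

10.46 weight percent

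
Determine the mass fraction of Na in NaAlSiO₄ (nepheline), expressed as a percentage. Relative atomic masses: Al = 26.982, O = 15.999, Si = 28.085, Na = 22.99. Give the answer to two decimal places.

Formula mass = 1×22.99 + 1×26.982 + 1×28.085 + 4×15.999 = 142.053 g/mol, of which 22.990 g is Na.
So Na makes up 22.990/142.053 = 0.1618 of the mass, i.e. 16.18%.

16.18 mass %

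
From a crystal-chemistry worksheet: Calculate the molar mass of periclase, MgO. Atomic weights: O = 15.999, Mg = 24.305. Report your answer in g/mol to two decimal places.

40.30 g/mol

Mg: 1 × 24.305 = 24.3050
O: 1 × 15.999 = 15.9990
Summing the contributions gives the formula mass.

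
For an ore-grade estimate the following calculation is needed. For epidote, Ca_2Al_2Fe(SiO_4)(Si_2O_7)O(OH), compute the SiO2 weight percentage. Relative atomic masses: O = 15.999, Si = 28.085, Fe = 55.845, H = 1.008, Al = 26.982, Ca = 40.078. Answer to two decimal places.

37.30 wt%

M(Ca_2Al_2Fe(SiO_4)(Si_2O_7)O(OH)) = 483.215 g/mol; M(SiO2) = 60.083 g/mol.
Moles SiO2 per formula unit = 3 Si ÷ 1 = 3.0000.
SiO2 fraction = (3.0000 × 60.083) / 483.215 = 180.249/483.215 = 0.3730.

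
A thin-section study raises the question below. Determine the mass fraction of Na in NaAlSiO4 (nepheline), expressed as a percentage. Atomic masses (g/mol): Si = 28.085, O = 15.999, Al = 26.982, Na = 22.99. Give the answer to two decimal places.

16.18 wt%

Molar mass of NaAlSiO4: 1*22.99 + 1*26.982 + 1*28.085 + 4*15.999 = 142.053 g/mol.
Mass of Na per formula unit: 1 × 22.99 = 22.990 g.
Weight fraction Na = 22.990 / 142.053 = 0.1618.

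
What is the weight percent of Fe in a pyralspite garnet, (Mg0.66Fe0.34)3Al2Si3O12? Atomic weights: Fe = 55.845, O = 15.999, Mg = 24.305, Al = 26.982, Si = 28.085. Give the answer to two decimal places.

13.09 wt%

Molar mass of (Mg0.66Fe0.34)3Al2Si3O12: 1.98·24.305 + 1.02·55.845 + 2·26.982 + 3·28.085 + 12·15.999 = 435.293 g/mol.
Mass of Fe per formula unit: 1.02 × 55.845 = 56.962 g.
Weight fraction Fe = 56.962 / 435.293 = 0.1309.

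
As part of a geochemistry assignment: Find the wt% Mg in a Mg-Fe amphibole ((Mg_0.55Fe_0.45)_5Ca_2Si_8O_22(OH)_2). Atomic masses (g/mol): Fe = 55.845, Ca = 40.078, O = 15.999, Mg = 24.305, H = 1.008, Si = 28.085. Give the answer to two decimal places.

Molar mass of (Mg_0.55Fe_0.45)_5Ca_2Si_8O_22(OH)_2: 2.75·24.305 + 2.25·55.845 + 2·40.078 + 8·28.085 + 24·15.999 + 2·1.008 = 883.318 g/mol.
Mass of Mg per formula unit: 2.75 × 24.305 = 66.839 g.
Weight fraction Mg = 66.839 / 883.318 = 0.0757.

7.57 weight percent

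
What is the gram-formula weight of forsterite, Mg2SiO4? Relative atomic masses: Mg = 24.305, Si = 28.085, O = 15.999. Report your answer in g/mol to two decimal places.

Mg: 2 × 24.305 = 48.6100
Si: 1 × 28.085 = 28.0850
O: 4 × 15.999 = 63.9960
Summing the contributions gives the formula mass.

140.69 g/mol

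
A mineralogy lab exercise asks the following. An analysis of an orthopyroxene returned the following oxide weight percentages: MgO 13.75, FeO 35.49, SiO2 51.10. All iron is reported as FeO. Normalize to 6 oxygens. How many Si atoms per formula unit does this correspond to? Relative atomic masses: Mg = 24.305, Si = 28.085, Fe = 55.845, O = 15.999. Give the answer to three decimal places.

2.012 Si apfu

13.75 wt% MgO ÷ 40.304 g/mol = 0.34116 mol, giving 0.34116 Mg and 0.34116 O.
35.49 wt% FeO ÷ 71.844 g/mol = 0.49399 mol, giving 0.49399 Fe and 0.49399 O.
51.10 wt% SiO2 ÷ 60.083 g/mol = 0.85049 mol, giving 0.85049 Si and 1.70098 O.
Oxygen sums to 2.53613; scaling by 6/2.53613 = 2.36581 puts the formula on 6 O.
Si: 0.85049 × 2.36581 = 2.012 atoms per formula unit.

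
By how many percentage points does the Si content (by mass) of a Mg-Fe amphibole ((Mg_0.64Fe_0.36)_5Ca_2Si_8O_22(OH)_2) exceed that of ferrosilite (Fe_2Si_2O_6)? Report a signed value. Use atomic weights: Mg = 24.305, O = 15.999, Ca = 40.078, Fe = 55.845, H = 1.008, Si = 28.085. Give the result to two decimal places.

First mineral: 224.680 g Si in 869.125 g formula = 25.85 wt% Si.
Second mineral: 56.170 g Si in 263.854 g formula = 21.29 wt% Si.
25.85% − 21.29% gives a difference of 4.56 percentage points.

4.56 percentage points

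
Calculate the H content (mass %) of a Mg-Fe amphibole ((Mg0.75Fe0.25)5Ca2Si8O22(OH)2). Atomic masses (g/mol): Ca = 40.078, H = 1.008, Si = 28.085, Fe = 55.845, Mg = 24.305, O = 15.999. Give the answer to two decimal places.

M((Mg0.75Fe0.25)5Ca2Si8O22(OH)2) = 851.778 g/mol.
H contributes 2 × 1.008 = 2.016 g per mole.
2.016/851.778 = 0.0024 → 0.24%.

0.24 mass %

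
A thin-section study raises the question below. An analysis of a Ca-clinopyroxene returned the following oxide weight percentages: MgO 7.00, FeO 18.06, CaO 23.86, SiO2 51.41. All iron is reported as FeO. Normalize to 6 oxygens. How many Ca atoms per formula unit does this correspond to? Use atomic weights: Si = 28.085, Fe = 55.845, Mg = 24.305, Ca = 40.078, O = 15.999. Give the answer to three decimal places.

MgO (M=40.304): mol = 0.17368; Mg = 0.17368, O = 0.17368.
FeO (M=71.844): mol = 0.25138; Fe = 0.25138, O = 0.25138.
CaO (M=56.077): mol = 0.42549; Ca = 0.42549, O = 0.42549.
SiO2 (M=60.083): mol = 0.85565; Si = 0.85565, O = 1.71130.
ΣO = 2.56185; factor = 6/ΣO = 2.34206.
Ca apfu = 0.42549 × 2.34206 = 0.997.

0.997 Ca apfu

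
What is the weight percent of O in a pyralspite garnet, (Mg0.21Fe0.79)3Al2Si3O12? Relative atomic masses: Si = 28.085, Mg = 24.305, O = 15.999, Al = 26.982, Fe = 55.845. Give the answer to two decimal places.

Formula mass = 0.63×24.305 + 2.37×55.845 + 2×26.982 + 3×28.085 + 12×15.999 = 477.872 g/mol, of which 191.988 g is O.
So O makes up 191.988/477.872 = 0.4018 of the mass, i.e. 40.18%.

40.18 weight percent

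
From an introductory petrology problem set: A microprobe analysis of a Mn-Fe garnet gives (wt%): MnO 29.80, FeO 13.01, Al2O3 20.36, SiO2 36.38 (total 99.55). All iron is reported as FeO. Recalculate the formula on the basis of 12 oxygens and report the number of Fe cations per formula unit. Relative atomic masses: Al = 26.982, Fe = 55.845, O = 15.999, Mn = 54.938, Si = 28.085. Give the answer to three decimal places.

0.901 Fe apfu

MnO: 29.80/70.937 = 0.42009 mol → 0.42009 mol Mn, 0.42009 mol O.
FeO: 13.01/71.844 = 0.18109 mol → 0.18109 mol Fe, 0.18109 mol O.
Al2O3: 20.36/101.961 = 0.19968 mol → 0.39936 mol Al, 0.59904 mol O.
SiO2: 36.38/60.083 = 0.60550 mol → 0.60550 mol Si, 1.21100 mol O.
Total oxygen = 2.41122 mol. Normalization factor = 12/2.41122 = 4.97673.
Fe per 12 O = 0.18109 × 4.97673 = 0.901.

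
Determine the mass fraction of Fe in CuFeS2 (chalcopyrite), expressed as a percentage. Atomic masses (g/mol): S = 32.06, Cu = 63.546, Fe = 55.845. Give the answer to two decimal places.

Molar mass of CuFeS2: 1*63.546 + 1*55.845 + 2*32.06 = 183.511 g/mol.
Mass of Fe per formula unit: 1 × 55.845 = 55.845 g.
Weight fraction Fe = 55.845 / 183.511 = 0.3043.

30.43 weight percent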